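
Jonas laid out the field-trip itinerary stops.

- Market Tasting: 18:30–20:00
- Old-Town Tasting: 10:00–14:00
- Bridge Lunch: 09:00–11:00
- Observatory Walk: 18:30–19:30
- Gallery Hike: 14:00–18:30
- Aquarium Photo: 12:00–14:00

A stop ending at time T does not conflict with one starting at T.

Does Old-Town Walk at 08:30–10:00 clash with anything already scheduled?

Bridge Lunch: starts 09:00 before Old-Town Walk ends 10:00, and ends 11:00 after Old-Town Walk starts 08:30 → overlap.
Old-Town Tasting: starts 10:00 at or after Old-Town Walk ends 10:00 → clear.
Aquarium Photo: starts 12:00 at or after Old-Town Walk ends 10:00 → clear.
Gallery Hike: starts 14:00 at or after Old-Town Walk ends 10:00 → clear.
Market Tasting: starts 18:30 at or after Old-Town Walk ends 10:00 → clear.
Observatory Walk: starts 18:30 at or after Old-Town Walk ends 10:00 → clear.
Old-Town Walk overlaps Bridge Lunch.

Yes — it overlaps Bridge Lunch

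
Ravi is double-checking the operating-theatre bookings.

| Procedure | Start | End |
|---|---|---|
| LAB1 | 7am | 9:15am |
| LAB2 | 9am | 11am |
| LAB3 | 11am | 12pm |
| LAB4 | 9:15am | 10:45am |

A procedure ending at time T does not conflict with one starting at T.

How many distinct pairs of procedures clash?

Check each pair: they overlap iff neither finishes before the other starts.
Sorted by start: LAB1, LAB2, LAB4, LAB3.
LAB2 starts before LAB1 ends → LAB1 and LAB2 overlap.
LAB4 starts exactly when LAB1 ends (back-to-back, no overlap); LAB1 is clear from here.
LAB4 starts before LAB2 ends → LAB2 and LAB4 overlap.
LAB3 starts exactly when LAB2 ends (back-to-back, no overlap).
LAB3 starts after LAB4 ends.
Overlapping pairs: LAB1 & LAB2, LAB2 & LAB4 — 2 in total.

2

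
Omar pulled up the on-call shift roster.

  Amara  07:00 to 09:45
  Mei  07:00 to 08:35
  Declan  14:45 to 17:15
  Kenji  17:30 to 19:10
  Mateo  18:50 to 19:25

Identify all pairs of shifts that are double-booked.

Amara & Mei, Kenji & Mateo

Sorted by start: Amara, Mei, Declan, Kenji, Mateo.
Mei starts before Amara ends → Amara and Mei overlap.
Declan starts after Amara ends, so Amara has no further overlaps.
Declan starts after Mei ends, so Mei has no further overlaps.
Kenji starts after Declan ends, so Declan has no further overlaps.
Mateo starts before Kenji ends → Kenji and Mateo overlap.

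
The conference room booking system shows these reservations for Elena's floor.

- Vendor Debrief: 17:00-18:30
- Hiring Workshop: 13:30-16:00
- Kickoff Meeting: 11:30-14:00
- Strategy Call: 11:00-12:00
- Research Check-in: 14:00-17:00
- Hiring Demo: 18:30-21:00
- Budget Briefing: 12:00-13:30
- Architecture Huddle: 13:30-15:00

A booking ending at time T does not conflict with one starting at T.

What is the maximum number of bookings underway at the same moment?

3

Sweep the timeline, counting +1 at each start and −1 at each end (ends before starts at a tie):
11:00 start Strategy Call → 1
11:30 start Kickoff Meeting → 2
12:00 end Strategy Call → 1
12:00 start Budget Briefing → 2
13:30 end Budget Briefing → 1
13:30 start Architecture Huddle → 2
13:30 start Hiring Workshop → 3
14:00 end Kickoff Meeting → 2
14:00 start Research Check-in → 3
15:00 end Architecture Huddle → 2
16:00 end Hiring Workshop → 1
17:00 end Research Check-in → 0
17:00 start Vendor Debrief → 1
18:30 end Vendor Debrief → 0
18:30 start Hiring Demo → 1
21:00 end Hiring Demo → 0
Peak is 3, at 13:30 (Architecture Huddle, Hiring Workshop, Kickoff Meeting).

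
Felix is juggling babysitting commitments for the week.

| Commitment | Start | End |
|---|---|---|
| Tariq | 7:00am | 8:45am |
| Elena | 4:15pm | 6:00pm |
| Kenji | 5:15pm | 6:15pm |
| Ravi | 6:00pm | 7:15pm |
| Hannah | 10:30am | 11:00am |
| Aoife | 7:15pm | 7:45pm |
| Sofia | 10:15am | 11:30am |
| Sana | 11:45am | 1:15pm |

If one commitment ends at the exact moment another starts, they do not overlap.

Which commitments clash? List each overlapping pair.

Elena & Kenji, Hannah & Sofia, Kenji & Ravi

Sorted by start: Tariq, Sofia, Hannah, Sana, Elena, Kenji, Ravi, Aoife.
Sofia starts after Tariq ends — done with Tariq.
Hannah starts before Sofia ends → Sofia and Hannah overlap.
Sana starts after Sofia ends — done with Sofia.
Sana starts after Hannah ends — done with Hannah.
Elena starts after Sana ends — done with Sana.
Kenji starts before Elena ends → Elena and Kenji overlap.
Ravi starts exactly when Elena ends (back-to-back, no overlap) — done with Elena.
Ravi starts before Kenji ends → Kenji and Ravi overlap.
Aoife starts after Kenji ends.
Aoife starts exactly when Ravi ends (back-to-back, no overlap).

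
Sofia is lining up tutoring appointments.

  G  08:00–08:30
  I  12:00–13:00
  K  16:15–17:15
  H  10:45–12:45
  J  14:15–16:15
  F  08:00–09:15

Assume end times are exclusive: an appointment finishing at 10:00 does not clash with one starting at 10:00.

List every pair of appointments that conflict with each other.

F & G, H & I

Sorted by start: F, G, H, I, J, K.
G starts before F ends → F and G overlap.
H starts after F ends; F is clear from here.
H starts after G ends; G is clear from here.
I starts before H ends → H and I overlap.
J starts after H ends; H is clear from here.
J starts after I ends; I is clear from here.
K starts exactly when J ends (back-to-back, no overlap).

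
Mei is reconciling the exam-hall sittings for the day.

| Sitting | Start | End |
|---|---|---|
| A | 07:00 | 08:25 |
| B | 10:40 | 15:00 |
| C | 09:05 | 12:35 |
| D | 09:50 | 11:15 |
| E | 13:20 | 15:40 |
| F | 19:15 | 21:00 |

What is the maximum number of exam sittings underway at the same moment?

3

Walk through starts and ends in time order (an end at T is processed before a start at T):
07:00 start A → 1
08:25 end A → 0
09:05 start C → 1
09:50 start D → 2
10:40 start B → 3
11:15 end D → 2
12:35 end C → 1
13:20 start E → 2
15:00 end B → 1
15:40 end E → 0
19:15 start F → 1
21:00 end F → 0
Peak is 3, at 10:40 (B, C, D).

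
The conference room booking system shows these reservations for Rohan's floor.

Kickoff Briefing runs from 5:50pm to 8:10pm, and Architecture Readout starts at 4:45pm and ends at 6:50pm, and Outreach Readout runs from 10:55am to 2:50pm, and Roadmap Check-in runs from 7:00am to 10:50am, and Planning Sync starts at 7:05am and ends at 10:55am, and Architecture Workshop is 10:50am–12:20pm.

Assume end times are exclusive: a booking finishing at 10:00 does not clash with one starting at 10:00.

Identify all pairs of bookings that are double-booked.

Architecture Readout & Kickoff Briefing, Architecture Workshop & Outreach Readout, Architecture Workshop & Planning Sync, Planning Sync & Roadmap Check-in

Sorted by start: Roadmap Check-in, Planning Sync, Architecture Workshop, Outreach Readout, Architecture Readout, Kickoff Briefing.
Planning Sync starts before Roadmap Check-in ends → Roadmap Check-in and Planning Sync overlap.
Architecture Workshop starts exactly when Roadmap Check-in ends (back-to-back, no overlap) — done with Roadmap Check-in.
Architecture Workshop starts before Planning Sync ends → Planning Sync and Architecture Workshop overlap.
Outreach Readout starts exactly when Planning Sync ends (back-to-back, no overlap) — done with Planning Sync.
Outreach Readout starts before Architecture Workshop ends → Architecture Workshop and Outreach Readout overlap.
Architecture Readout starts after Architecture Workshop ends — done with Architecture Workshop.
Architecture Readout starts after Outreach Readout ends — done with Outreach Readout.
Kickoff Briefing starts before Architecture Readout ends → Architecture Readout and Kickoff Briefing overlap.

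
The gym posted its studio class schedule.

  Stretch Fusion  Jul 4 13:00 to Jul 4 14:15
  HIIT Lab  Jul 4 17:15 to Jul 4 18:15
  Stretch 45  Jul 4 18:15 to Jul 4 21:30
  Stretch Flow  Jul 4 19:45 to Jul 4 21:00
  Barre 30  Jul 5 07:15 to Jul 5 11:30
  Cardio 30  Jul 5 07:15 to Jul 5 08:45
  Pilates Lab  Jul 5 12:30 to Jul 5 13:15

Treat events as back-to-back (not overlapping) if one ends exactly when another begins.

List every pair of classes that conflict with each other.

Sorted by start: Stretch Fusion, HIIT Lab, Stretch 45, Stretch Flow, Barre 30, Cardio 30, Pilates Lab.
HIIT Lab starts after Stretch Fusion ends; Stretch Fusion is clear from here.
Stretch 45 starts exactly when HIIT Lab ends (back-to-back, no overlap); HIIT Lab is clear from here.
Stretch Flow starts before Stretch 45 ends → Stretch 45 and Stretch Flow overlap.
Barre 30 starts after Stretch 45 ends; Stretch 45 is clear from here.
Barre 30 starts after Stretch Flow ends; Stretch Flow is clear from here.
Cardio 30 starts before Barre 30 ends → Barre 30 and Cardio 30 overlap.
Pilates Lab starts after Barre 30 ends.
Pilates Lab starts after Cardio 30 ends.

Barre 30 & Cardio 30, Stretch 45 & Stretch Flow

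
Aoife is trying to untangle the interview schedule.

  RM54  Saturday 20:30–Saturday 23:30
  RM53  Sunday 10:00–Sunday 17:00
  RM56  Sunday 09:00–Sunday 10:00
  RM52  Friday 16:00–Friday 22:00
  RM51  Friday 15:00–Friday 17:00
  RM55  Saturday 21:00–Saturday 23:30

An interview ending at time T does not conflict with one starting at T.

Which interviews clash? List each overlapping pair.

Sorted by start: RM51, RM52, RM54, RM55, RM56, RM53.
RM52 starts before RM51 ends → RM51 and RM52 overlap.
RM54 starts after RM51 ends, so RM51 has no further overlaps.
RM54 starts after RM52 ends, so RM52 has no further overlaps.
RM55 starts before RM54 ends → RM54 and RM55 overlap.
RM56 starts after RM54 ends, so RM54 has no further overlaps.
RM56 starts after RM55 ends, so RM55 has no further overlaps.
RM53 starts exactly when RM56 ends (back-to-back, no overlap).

RM51 & RM52, RM54 & RM55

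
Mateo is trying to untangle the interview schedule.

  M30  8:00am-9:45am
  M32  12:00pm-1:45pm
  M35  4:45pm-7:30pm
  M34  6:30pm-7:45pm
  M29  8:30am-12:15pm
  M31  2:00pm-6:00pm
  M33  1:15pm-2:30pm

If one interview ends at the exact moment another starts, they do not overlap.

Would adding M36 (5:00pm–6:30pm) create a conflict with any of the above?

Yes — it overlaps M31, M35

M30: ends 9:45am at or before M36 starts 5:00pm → clear.
M29: ends 12:15pm at or before M36 starts 5:00pm → clear.
M32: ends 1:45pm at or before M36 starts 5:00pm → clear.
M33: ends 2:30pm at or before M36 starts 5:00pm → clear.
M31: starts 2:00pm before M36 ends 6:30pm, and ends 6:00pm after M36 starts 5:00pm → overlap.
M35: starts 4:45pm before M36 ends 6:30pm, and ends 7:30pm after M36 starts 5:00pm → overlap.
M34: starts 6:30pm at or after M36 ends 6:30pm → clear.
M36 overlaps M31, M35.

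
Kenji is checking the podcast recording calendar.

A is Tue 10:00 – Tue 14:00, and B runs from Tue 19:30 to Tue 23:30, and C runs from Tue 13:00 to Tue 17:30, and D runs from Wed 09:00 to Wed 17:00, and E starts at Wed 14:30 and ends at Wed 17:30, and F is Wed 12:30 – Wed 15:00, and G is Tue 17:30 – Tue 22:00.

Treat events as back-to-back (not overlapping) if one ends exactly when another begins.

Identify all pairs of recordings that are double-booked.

Sorted by start: A, C, G, B, D, F, E.
C starts before A ends → A and C overlap.
G starts after A ends, so nothing later overlaps A either.
G starts exactly when C ends (back-to-back, no overlap), so nothing later overlaps C either.
B starts before G ends → G and B overlap.
D starts after G ends, so nothing later overlaps G either.
D starts after B ends, so nothing later overlaps B either.
F starts before D ends → D and F overlap.
E starts before D ends → D and E overlap.
E starts before F ends → F and E overlap.

A & C, B & G, D & E, D & F, E & F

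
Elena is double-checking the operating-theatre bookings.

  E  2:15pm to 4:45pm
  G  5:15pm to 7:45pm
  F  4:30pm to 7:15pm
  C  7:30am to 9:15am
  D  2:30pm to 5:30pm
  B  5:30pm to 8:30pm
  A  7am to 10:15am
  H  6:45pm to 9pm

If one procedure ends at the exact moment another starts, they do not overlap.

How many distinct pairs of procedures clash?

11

Sorted by start: A, C, E, D, F, G, B, H.
C starts before A ends → A and C overlap.
E starts after A ends; A is clear from here.
E starts after C ends; C is clear from here.
D starts before E ends → E and D overlap.
F starts before E ends → E and F overlap.
G starts after E ends; E is clear from here.
F starts before D ends → D and F overlap.
G starts before D ends → D and G overlap.
B starts exactly when D ends (back-to-back, no overlap); D is clear from here.
G starts before F ends → F and G overlap.
B starts before F ends → F and B overlap.
H starts before F ends → F and H overlap.
B starts before G ends → G and B overlap.
H starts before G ends → G and H overlap.
H starts before B ends → B and H overlap.
Overlapping pairs: A & C, B & F, B & G, B & H, D & E, D & F, D & G, E & F, F & G, F & H, G & H — 11 in total.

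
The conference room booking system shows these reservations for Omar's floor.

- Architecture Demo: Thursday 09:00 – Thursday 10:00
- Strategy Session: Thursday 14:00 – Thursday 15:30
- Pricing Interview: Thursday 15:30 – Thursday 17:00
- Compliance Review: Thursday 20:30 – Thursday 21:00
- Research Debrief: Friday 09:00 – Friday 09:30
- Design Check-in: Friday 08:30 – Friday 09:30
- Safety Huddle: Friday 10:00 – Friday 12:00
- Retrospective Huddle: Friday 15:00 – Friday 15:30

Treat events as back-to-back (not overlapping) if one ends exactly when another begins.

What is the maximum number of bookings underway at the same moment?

Sweep the timeline, counting +1 at each start and −1 at each end (ends before starts at a tie):
Thursday 09:00 start Architecture Demo → 1
Thursday 10:00 end Architecture Demo → 0
Thursday 14:00 start Strategy Session → 1
Thursday 15:30 end Strategy Session → 0
Thursday 15:30 start Pricing Interview → 1
Thursday 17:00 end Pricing Interview → 0
Thursday 20:30 start Compliance Review → 1
Thursday 21:00 end Compliance Review → 0
Friday 08:30 start Design Check-in → 1
Friday 09:00 start Research Debrief → 2
Friday 09:30 end Design Check-in → 1
Friday 09:30 end Research Debrief → 0
Friday 10:00 start Safety Huddle → 1
Friday 12:00 end Safety Huddle → 0
Friday 15:00 start Retrospective Huddle → 1
Friday 15:30 end Retrospective Huddle → 0
Peak is 2, at Friday 09:00 (Design Check-in, Research Debrief).

2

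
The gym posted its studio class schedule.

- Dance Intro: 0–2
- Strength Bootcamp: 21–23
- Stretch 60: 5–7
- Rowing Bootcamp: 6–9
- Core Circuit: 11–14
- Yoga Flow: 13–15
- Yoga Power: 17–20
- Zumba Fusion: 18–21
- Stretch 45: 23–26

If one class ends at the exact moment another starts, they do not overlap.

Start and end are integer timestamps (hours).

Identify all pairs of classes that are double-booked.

Sorted by start: Dance Intro, Stretch 60, Rowing Bootcamp, Core Circuit, Yoga Flow, Yoga Power, Zumba Fusion, Strength Bootcamp, Stretch 45.
Stretch 60 starts after Dance Intro ends — done with Dance Intro.
Rowing Bootcamp starts before Stretch 60 ends → Stretch 60 and Rowing Bootcamp overlap.
Core Circuit starts after Stretch 60 ends — done with Stretch 60.
Core Circuit starts after Rowing Bootcamp ends — done with Rowing Bootcamp.
Yoga Flow starts before Core Circuit ends → Core Circuit and Yoga Flow overlap.
Yoga Power starts after Core Circuit ends — done with Core Circuit.
Yoga Power starts after Yoga Flow ends — done with Yoga Flow.
Zumba Fusion starts before Yoga Power ends → Yoga Power and Zumba Fusion overlap.
Strength Bootcamp starts after Yoga Power ends — done with Yoga Power.
Strength Bootcamp starts exactly when Zumba Fusion ends (back-to-back, no overlap) — done with Zumba Fusion.
Stretch 45 starts exactly when Strength Bootcamp ends (back-to-back, no overlap).

Core Circuit & Yoga Flow, Rowing Bootcamp & Stretch 60, Yoga Power & Zumba Fusion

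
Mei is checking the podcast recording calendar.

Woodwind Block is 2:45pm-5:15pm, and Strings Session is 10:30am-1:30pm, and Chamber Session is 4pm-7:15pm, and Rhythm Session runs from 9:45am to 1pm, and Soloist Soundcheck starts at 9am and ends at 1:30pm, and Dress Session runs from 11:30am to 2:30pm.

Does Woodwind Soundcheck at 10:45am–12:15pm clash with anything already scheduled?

Soloist Soundcheck: starts 9am before Woodwind Soundcheck ends 12:15pm, and ends 1:30pm after Woodwind Soundcheck starts 10:45am → overlap.
Rhythm Session: starts 9:45am before Woodwind Soundcheck ends 12:15pm, and ends 1pm after Woodwind Soundcheck starts 10:45am → overlap.
Strings Session: starts 10:30am before Woodwind Soundcheck ends 12:15pm, and ends 1:30pm after Woodwind Soundcheck starts 10:45am → overlap.
Dress Session: starts 11:30am before Woodwind Soundcheck ends 12:15pm, and ends 2:30pm after Woodwind Soundcheck starts 10:45am → overlap.
Woodwind Block: starts 2:45pm at or after Woodwind Soundcheck ends 12:15pm → clear.
Chamber Session: starts 4pm at or after Woodwind Soundcheck ends 12:15pm → clear.
Woodwind Soundcheck overlaps Soloist Soundcheck, Strings Session, Rhythm Session, Dress Session.

Yes — it overlaps Dress Session, Rhythm Session, Soloist Soundcheck, Strings Session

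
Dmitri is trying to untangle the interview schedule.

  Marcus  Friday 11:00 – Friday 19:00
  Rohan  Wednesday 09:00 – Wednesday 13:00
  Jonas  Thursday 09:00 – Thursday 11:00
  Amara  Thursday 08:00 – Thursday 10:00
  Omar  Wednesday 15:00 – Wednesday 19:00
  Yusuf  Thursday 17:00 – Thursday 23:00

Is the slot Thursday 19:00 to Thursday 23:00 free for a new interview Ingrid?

Rohan: ends Wednesday 13:00 at or before Ingrid starts Thursday 19:00 → clear.
Omar: ends Wednesday 19:00 at or before Ingrid starts Thursday 19:00 → clear.
Amara: ends Thursday 10:00 at or before Ingrid starts Thursday 19:00 → clear.
Jonas: ends Thursday 11:00 at or before Ingrid starts Thursday 19:00 → clear.
Yusuf: starts Thursday 17:00 before Ingrid ends Thursday 23:00, and ends Thursday 23:00 after Ingrid starts Thursday 19:00 → overlap.
Marcus: starts Friday 11:00 at or after Ingrid ends Thursday 23:00 → clear.
Ingrid overlaps Yusuf.

No — it overlaps Yusuf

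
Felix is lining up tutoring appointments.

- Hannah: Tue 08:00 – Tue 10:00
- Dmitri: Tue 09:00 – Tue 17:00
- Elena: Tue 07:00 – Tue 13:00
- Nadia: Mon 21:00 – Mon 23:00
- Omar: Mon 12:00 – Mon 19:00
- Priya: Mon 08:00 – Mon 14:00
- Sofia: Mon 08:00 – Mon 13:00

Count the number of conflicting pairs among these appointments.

6

Sorted by start: Priya, Sofia, Omar, Nadia, Elena, Hannah, Dmitri.
Sofia starts before Priya ends → Priya and Sofia overlap.
Omar starts before Priya ends → Priya and Omar overlap.
Nadia starts after Priya ends, so nothing later overlaps Priya either.
Omar starts before Sofia ends → Sofia and Omar overlap.
Nadia starts after Sofia ends, so nothing later overlaps Sofia either.
Nadia starts after Omar ends, so nothing later overlaps Omar either.
Elena starts after Nadia ends, so nothing later overlaps Nadia either.
Hannah starts before Elena ends → Elena and Hannah overlap.
Dmitri starts before Elena ends → Elena and Dmitri overlap.
Dmitri starts before Hannah ends → Hannah and Dmitri overlap.
Overlapping pairs: Dmitri & Elena, Dmitri & Hannah, Elena & Hannah, Omar & Priya, Omar & Sofia, Priya & Sofia — 6 in total.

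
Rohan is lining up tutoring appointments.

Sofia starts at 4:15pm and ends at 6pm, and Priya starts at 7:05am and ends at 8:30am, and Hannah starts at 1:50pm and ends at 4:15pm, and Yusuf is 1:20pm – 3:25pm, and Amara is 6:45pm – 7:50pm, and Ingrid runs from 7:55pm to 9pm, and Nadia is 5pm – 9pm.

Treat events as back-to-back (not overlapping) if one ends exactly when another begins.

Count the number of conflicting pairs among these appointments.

4

Sorted by start: Priya, Yusuf, Hannah, Sofia, Nadia, Amara, Ingrid.
Yusuf starts after Priya ends — done with Priya.
Hannah starts before Yusuf ends → Yusuf and Hannah overlap.
Sofia starts after Yusuf ends — done with Yusuf.
Sofia starts exactly when Hannah ends (back-to-back, no overlap) — done with Hannah.
Nadia starts before Sofia ends → Sofia and Nadia overlap.
Amara starts after Sofia ends — done with Sofia.
Amara starts before Nadia ends → Nadia and Amara overlap.
Ingrid starts before Nadia ends → Nadia and Ingrid overlap.
Ingrid starts after Amara ends.
Overlapping pairs: Amara & Nadia, Hannah & Yusuf, Ingrid & Nadia, Nadia & Sofia — 4 in total.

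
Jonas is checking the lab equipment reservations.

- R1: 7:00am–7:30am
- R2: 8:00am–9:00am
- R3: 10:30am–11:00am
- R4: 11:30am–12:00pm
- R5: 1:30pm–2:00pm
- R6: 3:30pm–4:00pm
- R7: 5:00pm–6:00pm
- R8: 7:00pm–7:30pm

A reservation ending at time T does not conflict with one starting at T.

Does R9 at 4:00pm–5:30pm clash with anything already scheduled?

R1: ends 7:30am at or before R9 starts 4:00pm → clear.
R2: ends 9:00am at or before R9 starts 4:00pm → clear.
R3: ends 11:00am at or before R9 starts 4:00pm → clear.
R4: ends 12:00pm at or before R9 starts 4:00pm → clear.
R5: ends 2:00pm at or before R9 starts 4:00pm → clear.
R6: ends 4:00pm at or before R9 starts 4:00pm → clear.
R7: starts 5:00pm before R9 ends 5:30pm, and ends 6:00pm after R9 starts 4:00pm → overlap.
R8: starts 7:00pm at or after R9 ends 5:30pm → clear.
R9 overlaps R7.

Yes — it overlaps R7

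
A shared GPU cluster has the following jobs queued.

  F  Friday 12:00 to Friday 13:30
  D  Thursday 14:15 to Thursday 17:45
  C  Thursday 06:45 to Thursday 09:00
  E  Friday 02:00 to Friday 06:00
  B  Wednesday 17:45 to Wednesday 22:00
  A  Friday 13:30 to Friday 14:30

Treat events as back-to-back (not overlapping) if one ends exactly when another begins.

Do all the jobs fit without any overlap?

Sorted by start: B, C, D, E, F, A.
C starts after B ends; B is clear from here.
D starts after C ends; C is clear from here.
E starts after D ends; D is clear from here.
F starts after E ends; E is clear from here.
A starts exactly when F ends (back-to-back, no overlap).
Every pair is clear; the schedule has no overlaps.

Yes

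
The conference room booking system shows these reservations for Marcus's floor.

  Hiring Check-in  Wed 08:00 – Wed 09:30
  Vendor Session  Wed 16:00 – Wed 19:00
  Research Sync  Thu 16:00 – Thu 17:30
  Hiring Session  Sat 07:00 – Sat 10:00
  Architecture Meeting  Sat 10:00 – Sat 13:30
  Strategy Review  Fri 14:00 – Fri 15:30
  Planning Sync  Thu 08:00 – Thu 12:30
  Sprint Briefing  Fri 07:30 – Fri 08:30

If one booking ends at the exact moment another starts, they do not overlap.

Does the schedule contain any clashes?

Sorted by start: Hiring Check-in, Vendor Session, Planning Sync, Research Sync, Sprint Briefing, Strategy Review, Hiring Session, Architecture Meeting.
Vendor Session starts after Hiring Check-in ends — done with Hiring Check-in.
Planning Sync starts after Vendor Session ends — done with Vendor Session.
Research Sync starts after Planning Sync ends — done with Planning Sync.
Sprint Briefing starts after Research Sync ends — done with Research Sync.
Strategy Review starts after Sprint Briefing ends — done with Sprint Briefing.
Hiring Session starts after Strategy Review ends — done with Strategy Review.
Architecture Meeting starts exactly when Hiring Session ends (back-to-back, no overlap).
Every pair is clear; the schedule has no overlaps.

No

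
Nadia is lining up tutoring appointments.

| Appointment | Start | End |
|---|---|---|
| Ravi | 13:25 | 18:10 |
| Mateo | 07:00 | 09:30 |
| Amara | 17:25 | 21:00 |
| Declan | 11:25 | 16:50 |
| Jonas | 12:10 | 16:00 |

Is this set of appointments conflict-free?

No

Sorted by start: Mateo, Declan, Jonas, Ravi, Amara.
Declan starts after Mateo ends; Mateo is clear from here.
Jonas starts before Declan ends → Declan and Jonas overlap.
That's a conflict, so the schedule is not conflict-free.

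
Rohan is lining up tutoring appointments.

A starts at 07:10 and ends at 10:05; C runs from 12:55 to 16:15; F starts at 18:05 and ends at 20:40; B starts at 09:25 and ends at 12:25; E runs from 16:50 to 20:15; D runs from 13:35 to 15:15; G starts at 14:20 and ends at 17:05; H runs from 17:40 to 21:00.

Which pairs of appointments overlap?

Two intervals overlap when each starts before the other ends.
Sorted by start: A, B, C, D, G, E, H, F.
B starts before A ends → A and B overlap.
C starts after A ends, so nothing later overlaps A either.
C starts after B ends, so nothing later overlaps B either.
D starts before C ends → C and D overlap.
G starts before C ends → C and G overlap.
E starts after C ends, so nothing later overlaps C either.
G starts before D ends → D and G overlap.
E starts after D ends, so nothing later overlaps D either.
E starts before G ends → G and E overlap.
H starts after G ends, so nothing later overlaps G either.
H starts before E ends → E and H overlap.
F starts before E ends → E and F overlap.
F starts before H ends → H and F overlap.

A & B, C & D, C & G, D & G, E & F, E & G, E & H, F & H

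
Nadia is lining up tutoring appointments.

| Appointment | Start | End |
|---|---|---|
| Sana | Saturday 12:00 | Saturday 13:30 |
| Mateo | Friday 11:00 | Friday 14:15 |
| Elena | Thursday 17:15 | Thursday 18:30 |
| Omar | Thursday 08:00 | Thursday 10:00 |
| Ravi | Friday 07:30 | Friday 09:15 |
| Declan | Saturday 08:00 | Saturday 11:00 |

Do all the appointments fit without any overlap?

Yes

Sorted by start: Omar, Elena, Ravi, Mateo, Declan, Sana.
Elena starts after Omar ends; Omar is clear from here.
Ravi starts after Elena ends; Elena is clear from here.
Mateo starts after Ravi ends; Ravi is clear from here.
Declan starts after Mateo ends; Mateo is clear from here.
Sana starts after Declan ends.
Every pair is clear; the schedule has no overlaps.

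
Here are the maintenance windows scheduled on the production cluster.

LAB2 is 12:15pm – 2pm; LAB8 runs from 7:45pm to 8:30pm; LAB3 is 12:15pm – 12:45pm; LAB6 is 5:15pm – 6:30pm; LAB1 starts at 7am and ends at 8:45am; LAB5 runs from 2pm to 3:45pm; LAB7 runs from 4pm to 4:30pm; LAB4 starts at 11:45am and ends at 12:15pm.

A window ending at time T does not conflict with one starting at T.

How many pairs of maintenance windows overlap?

Sorted by start: LAB1, LAB4, LAB2, LAB3, LAB5, LAB7, LAB6, LAB8.
LAB4 starts after LAB1 ends, so nothing later overlaps LAB1 either.
LAB2 starts exactly when LAB4 ends (back-to-back, no overlap), so nothing later overlaps LAB4 either.
LAB3 starts before LAB2 ends → LAB2 and LAB3 overlap.
LAB5 starts exactly when LAB2 ends (back-to-back, no overlap), so nothing later overlaps LAB2 either.
LAB5 starts after LAB3 ends, so nothing later overlaps LAB3 either.
LAB7 starts after LAB5 ends, so nothing later overlaps LAB5 either.
LAB6 starts after LAB7 ends, so nothing later overlaps LAB7 either.
LAB8 starts after LAB6 ends.
Overlapping pairs: LAB2 & LAB3 — 1 in total.

1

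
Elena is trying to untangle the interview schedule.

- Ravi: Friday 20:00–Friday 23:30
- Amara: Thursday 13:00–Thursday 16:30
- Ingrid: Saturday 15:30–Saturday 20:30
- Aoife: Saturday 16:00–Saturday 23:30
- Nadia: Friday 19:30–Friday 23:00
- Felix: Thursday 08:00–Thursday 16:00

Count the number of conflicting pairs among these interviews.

Sorted by start: Felix, Amara, Nadia, Ravi, Ingrid, Aoife.
Amara starts before Felix ends → Felix and Amara overlap.
Nadia starts after Felix ends — done with Felix.
Nadia starts after Amara ends — done with Amara.
Ravi starts before Nadia ends → Nadia and Ravi overlap.
Ingrid starts after Nadia ends — done with Nadia.
Ingrid starts after Ravi ends — done with Ravi.
Aoife starts before Ingrid ends → Ingrid and Aoife overlap.
Overlapping pairs: Amara & Felix, Aoife & Ingrid, Nadia & Ravi — 3 in total.

3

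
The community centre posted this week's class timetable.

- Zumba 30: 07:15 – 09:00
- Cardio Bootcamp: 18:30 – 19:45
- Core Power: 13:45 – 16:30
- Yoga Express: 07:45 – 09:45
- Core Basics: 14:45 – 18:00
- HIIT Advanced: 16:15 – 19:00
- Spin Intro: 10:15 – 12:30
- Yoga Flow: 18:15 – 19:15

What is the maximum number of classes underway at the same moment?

Walk through starts and ends in time order (an end at T is processed before a start at T):
07:15 start Zumba 30 → 1
07:45 start Yoga Express → 2
09:00 end Zumba 30 → 1
09:45 end Yoga Express → 0
10:15 start Spin Intro → 1
12:30 end Spin Intro → 0
13:45 start Core Power → 1
14:45 start Core Basics → 2
16:15 start HIIT Advanced → 3
16:30 end Core Power → 2
18:00 end Core Basics → 1
18:15 start Yoga Flow → 2
18:30 start Cardio Bootcamp → 3
19:00 end HIIT Advanced → 2
19:15 end Yoga Flow → 1
19:45 end Cardio Bootcamp → 0
Peak is 3, at 16:15 (Core Basics, Core Power, HIIT Advanced).

3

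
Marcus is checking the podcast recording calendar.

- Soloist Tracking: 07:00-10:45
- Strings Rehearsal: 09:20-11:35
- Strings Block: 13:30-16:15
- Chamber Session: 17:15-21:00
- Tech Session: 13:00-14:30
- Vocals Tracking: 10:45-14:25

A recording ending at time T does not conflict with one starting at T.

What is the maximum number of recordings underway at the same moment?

3

Walk through starts and ends in time order (an end at T is processed before a start at T):
07:00 start Soloist Tracking → 1
09:20 start Strings Rehearsal → 2
10:45 end Soloist Tracking → 1
10:45 start Vocals Tracking → 2
11:35 end Strings Rehearsal → 1
13:00 start Tech Session → 2
13:30 start Strings Block → 3
14:25 end Vocals Tracking → 2
14:30 end Tech Session → 1
16:15 end Strings Block → 0
17:15 start Chamber Session → 1
21:00 end Chamber Session → 0
Peak is 3, at 13:30 (Strings Block, Tech Session, Vocals Tracking).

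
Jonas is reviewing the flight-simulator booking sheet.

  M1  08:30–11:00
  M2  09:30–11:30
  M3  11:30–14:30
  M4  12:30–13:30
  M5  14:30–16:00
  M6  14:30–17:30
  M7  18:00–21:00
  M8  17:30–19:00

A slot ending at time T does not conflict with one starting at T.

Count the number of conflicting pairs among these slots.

Two intervals overlap when each starts before the other ends.
Sorted by start: M1, M2, M3, M4, M5, M6, M8, M7.
M2 starts before M1 ends → M1 and M2 overlap.
M3 starts after M1 ends; M1 is clear from here.
M3 starts exactly when M2 ends (back-to-back, no overlap); M2 is clear from here.
M4 starts before M3 ends → M3 and M4 overlap.
M5 starts exactly when M3 ends (back-to-back, no overlap); M3 is clear from here.
M5 starts after M4 ends; M4 is clear from here.
M6 starts before M5 ends → M5 and M6 overlap.
M8 starts after M5 ends; M5 is clear from here.
M8 starts exactly when M6 ends (back-to-back, no overlap); M6 is clear from here.
M7 starts before M8 ends → M8 and M7 overlap.
Overlapping pairs: M1 & M2, M3 & M4, M5 & M6, M7 & M8 — 4 in total.

4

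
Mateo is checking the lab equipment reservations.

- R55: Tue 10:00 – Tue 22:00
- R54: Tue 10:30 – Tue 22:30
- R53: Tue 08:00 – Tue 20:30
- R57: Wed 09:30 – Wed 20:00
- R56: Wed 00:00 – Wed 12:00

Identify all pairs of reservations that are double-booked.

Sorted by start: R53, R55, R54, R56, R57.
R55 starts before R53 ends → R53 and R55 overlap.
R54 starts before R53 ends → R53 and R54 overlap.
R56 starts after R53 ends, so R53 has no further overlaps.
R54 starts before R55 ends → R55 and R54 overlap.
R56 starts after R55 ends, so R55 has no further overlaps.
R56 starts after R54 ends, so R54 has no further overlaps.
R57 starts before R56 ends → R56 and R57 overlap.

R53 & R54, R53 & R55, R54 & R55, R56 & R57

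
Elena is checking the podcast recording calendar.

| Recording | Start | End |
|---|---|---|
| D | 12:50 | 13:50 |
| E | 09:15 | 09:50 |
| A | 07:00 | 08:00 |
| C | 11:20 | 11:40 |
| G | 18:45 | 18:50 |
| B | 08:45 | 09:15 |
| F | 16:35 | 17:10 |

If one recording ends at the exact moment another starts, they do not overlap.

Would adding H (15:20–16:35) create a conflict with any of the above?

A: ends 08:00 at or before H starts 15:20 → clear.
B: ends 09:15 at or before H starts 15:20 → clear.
E: ends 09:50 at or before H starts 15:20 → clear.
C: ends 11:40 at or before H starts 15:20 → clear.
D: ends 13:50 at or before H starts 15:20 → clear.
F: starts 16:35 at or after H ends 16:35 → clear.
G: starts 18:45 at or after H ends 16:35 → clear.

No — it doesn't clash with anything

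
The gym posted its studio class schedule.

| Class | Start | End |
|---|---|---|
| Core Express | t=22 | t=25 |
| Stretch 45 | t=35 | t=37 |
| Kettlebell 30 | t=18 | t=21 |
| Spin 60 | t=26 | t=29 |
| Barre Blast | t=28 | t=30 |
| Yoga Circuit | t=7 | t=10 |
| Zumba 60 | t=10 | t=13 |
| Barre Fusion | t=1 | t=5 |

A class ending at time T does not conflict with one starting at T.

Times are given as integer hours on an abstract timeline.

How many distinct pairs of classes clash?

1

Sorted by start: Barre Fusion, Yoga Circuit, Zumba 60, Kettlebell 30, Core Express, Spin 60, Barre Blast, Stretch 45.
Yoga Circuit starts after Barre Fusion ends — done with Barre Fusion.
Zumba 60 starts exactly when Yoga Circuit ends (back-to-back, no overlap) — done with Yoga Circuit.
Kettlebell 30 starts after Zumba 60 ends — done with Zumba 60.
Core Express starts after Kettlebell 30 ends — done with Kettlebell 30.
Spin 60 starts after Core Express ends — done with Core Express.
Barre Blast starts before Spin 60 ends → Spin 60 and Barre Blast overlap.
Stretch 45 starts after Spin 60 ends.
Stretch 45 starts after Barre Blast ends.
Overlapping pairs: Barre Blast & Spin 60 — 1 in total.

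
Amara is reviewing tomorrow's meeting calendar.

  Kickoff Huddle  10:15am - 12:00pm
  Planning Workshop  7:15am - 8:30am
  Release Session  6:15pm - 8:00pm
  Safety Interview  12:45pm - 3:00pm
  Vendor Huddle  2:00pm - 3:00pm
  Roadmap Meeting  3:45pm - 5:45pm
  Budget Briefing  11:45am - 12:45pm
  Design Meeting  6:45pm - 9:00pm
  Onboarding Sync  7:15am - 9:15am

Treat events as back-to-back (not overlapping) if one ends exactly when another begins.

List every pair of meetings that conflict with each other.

Sorted by start: Planning Workshop, Onboarding Sync, Kickoff Huddle, Budget Briefing, Safety Interview, Vendor Huddle, Roadmap Meeting, Release Session, Design Meeting.
Onboarding Sync starts before Planning Workshop ends → Planning Workshop and Onboarding Sync overlap.
Kickoff Huddle starts after Planning Workshop ends, so nothing later overlaps Planning Workshop either.
Kickoff Huddle starts after Onboarding Sync ends, so nothing later overlaps Onboarding Sync either.
Budget Briefing starts before Kickoff Huddle ends → Kickoff Huddle and Budget Briefing overlap.
Safety Interview starts after Kickoff Huddle ends, so nothing later overlaps Kickoff Huddle either.
Safety Interview starts exactly when Budget Briefing ends (back-to-back, no overlap), so nothing later overlaps Budget Briefing either.
Vendor Huddle starts before Safety Interview ends → Safety Interview and Vendor Huddle overlap.
Roadmap Meeting starts after Safety Interview ends, so nothing later overlaps Safety Interview either.
Roadmap Meeting starts after Vendor Huddle ends, so nothing later overlaps Vendor Huddle either.
Release Session starts after Roadmap Meeting ends, so nothing later overlaps Roadmap Meeting either.
Design Meeting starts before Release Session ends → Release Session and Design Meeting overlap.

Budget Briefing & Kickoff Huddle, Design Meeting & Release Session, Onboarding Sync & Planning Workshop, Safety Interview & Vendor Huddle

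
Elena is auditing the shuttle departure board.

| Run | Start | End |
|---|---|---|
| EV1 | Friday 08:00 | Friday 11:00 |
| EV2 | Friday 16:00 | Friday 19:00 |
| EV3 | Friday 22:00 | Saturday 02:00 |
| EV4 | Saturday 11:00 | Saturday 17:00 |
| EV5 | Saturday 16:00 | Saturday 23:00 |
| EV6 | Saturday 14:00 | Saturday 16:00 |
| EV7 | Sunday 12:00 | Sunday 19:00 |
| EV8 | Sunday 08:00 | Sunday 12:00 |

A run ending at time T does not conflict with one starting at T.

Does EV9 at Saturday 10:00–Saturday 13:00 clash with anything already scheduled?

EV1: ends Friday 11:00 at or before EV9 starts Saturday 10:00 → clear.
EV2: ends Friday 19:00 at or before EV9 starts Saturday 10:00 → clear.
EV3: ends Saturday 02:00 at or before EV9 starts Saturday 10:00 → clear.
EV4: starts Saturday 11:00 before EV9 ends Saturday 13:00, and ends Saturday 17:00 after EV9 starts Saturday 10:00 → overlap.
EV6: starts Saturday 14:00 at or after EV9 ends Saturday 13:00 → clear.
EV5: starts Saturday 16:00 at or after EV9 ends Saturday 13:00 → clear.
EV8: starts Sunday 08:00 at or after EV9 ends Saturday 13:00 → clear.
EV7: starts Sunday 12:00 at or after EV9 ends Saturday 13:00 → clear.
EV9 overlaps EV4.

Yes — it overlaps EV4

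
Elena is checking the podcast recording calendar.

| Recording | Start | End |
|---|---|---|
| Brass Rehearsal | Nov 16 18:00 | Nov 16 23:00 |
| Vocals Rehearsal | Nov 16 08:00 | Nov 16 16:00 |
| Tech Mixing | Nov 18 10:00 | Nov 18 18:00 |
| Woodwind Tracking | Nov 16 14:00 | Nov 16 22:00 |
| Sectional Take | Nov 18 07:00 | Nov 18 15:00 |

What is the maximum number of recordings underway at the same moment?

Sweep the timeline, counting +1 at each start and −1 at each end (ends before starts at a tie):
Nov 16 08:00 start Vocals Rehearsal → 1
Nov 16 14:00 start Woodwind Tracking → 2
Nov 16 16:00 end Vocals Rehearsal → 1
Nov 16 18:00 start Brass Rehearsal → 2
Nov 16 22:00 end Woodwind Tracking → 1
Nov 16 23:00 end Brass Rehearsal → 0
Nov 18 07:00 start Sectional Take → 1
Nov 18 10:00 start Tech Mixing → 2
Nov 18 15:00 end Sectional Take → 1
Nov 18 18:00 end Tech Mixing → 0
Peak is 2, at Nov 16 14:00 (Vocals Rehearsal, Woodwind Tracking).

2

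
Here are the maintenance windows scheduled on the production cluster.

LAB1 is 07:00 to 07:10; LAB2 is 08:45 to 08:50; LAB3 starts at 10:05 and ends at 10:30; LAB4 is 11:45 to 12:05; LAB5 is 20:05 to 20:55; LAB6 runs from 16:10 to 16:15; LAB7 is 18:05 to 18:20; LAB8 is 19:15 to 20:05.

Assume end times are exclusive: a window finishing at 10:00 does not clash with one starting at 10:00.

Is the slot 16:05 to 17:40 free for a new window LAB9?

No — it overlaps LAB6

LAB1: ends 07:10 at or before LAB9 starts 16:05 → clear.
LAB2: ends 08:50 at or before LAB9 starts 16:05 → clear.
LAB3: ends 10:30 at or before LAB9 starts 16:05 → clear.
LAB4: ends 12:05 at or before LAB9 starts 16:05 → clear.
LAB6: starts 16:10 before LAB9 ends 17:40, and ends 16:15 after LAB9 starts 16:05 → overlap.
LAB7: starts 18:05 at or after LAB9 ends 17:40 → clear.
LAB8: starts 19:15 at or after LAB9 ends 17:40 → clear.
LAB5: starts 20:05 at or after LAB9 ends 17:40 → clear.
LAB9 overlaps LAB6.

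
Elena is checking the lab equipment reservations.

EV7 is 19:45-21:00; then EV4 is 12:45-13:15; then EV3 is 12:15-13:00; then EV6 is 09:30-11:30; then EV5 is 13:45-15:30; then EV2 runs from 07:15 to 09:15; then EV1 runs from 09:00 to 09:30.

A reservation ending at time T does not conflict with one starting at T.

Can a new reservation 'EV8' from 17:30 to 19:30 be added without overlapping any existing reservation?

Yes — the slot is free

EV2: ends 09:15 at or before EV8 starts 17:30 → clear.
EV1: ends 09:30 at or before EV8 starts 17:30 → clear.
EV6: ends 11:30 at or before EV8 starts 17:30 → clear.
EV3: ends 13:00 at or before EV8 starts 17:30 → clear.
EV4: ends 13:15 at or before EV8 starts 17:30 → clear.
EV5: ends 15:30 at or before EV8 starts 17:30 → clear.
EV7: starts 19:45 at or after EV8 ends 19:30 → clear.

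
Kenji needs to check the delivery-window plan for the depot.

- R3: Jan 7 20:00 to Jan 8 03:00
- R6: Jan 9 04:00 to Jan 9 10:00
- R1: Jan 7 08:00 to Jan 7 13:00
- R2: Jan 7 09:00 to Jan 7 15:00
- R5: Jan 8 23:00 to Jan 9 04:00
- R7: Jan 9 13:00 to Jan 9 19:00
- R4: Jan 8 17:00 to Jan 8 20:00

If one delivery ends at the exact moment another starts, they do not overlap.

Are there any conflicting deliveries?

Yes

Check each pair: they overlap iff neither finishes before the other starts.
Sorted by start: R1, R2, R3, R4, R5, R6, R7.
R2 starts before R1 ends → R1 and R2 overlap.
That's a conflict, so the schedule is not conflict-free.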